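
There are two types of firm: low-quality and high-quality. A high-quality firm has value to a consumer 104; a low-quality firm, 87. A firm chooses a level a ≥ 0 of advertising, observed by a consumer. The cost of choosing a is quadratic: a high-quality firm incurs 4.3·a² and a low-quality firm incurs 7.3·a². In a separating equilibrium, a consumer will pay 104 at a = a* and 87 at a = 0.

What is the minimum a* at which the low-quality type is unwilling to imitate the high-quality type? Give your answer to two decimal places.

1.53

The low-quality type at a = 0 receives 87; imitating at a* yields 104 − 7.3·a*².
Indifference: 87 = 104 − 7.3·a*², so a*² = (104 − 87) / 7.3 ≈ 2.3288.
a* = √2.3288 ≈ 1.53.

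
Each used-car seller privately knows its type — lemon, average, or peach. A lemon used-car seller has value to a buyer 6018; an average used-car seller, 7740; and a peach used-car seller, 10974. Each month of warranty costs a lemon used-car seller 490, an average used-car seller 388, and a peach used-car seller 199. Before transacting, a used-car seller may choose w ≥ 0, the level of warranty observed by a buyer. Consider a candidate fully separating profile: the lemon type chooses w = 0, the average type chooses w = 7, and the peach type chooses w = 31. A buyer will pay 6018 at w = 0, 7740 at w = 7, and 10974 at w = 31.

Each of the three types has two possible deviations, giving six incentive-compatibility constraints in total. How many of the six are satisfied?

3

Average (own payoff 7740 − 388×7 = 5024): to w=0 gives 6018 → profitable ✗; to w=31 gives 10974 − 388×31 = -1054 → no gain ✓.
Peach (own payoff 10974 − 199×31 = 4805): to w=0 gives 6018 → profitable ✗; to w=7 gives 7740 − 199×7 = 6347 → profitable ✗.
Lemon (own payoff 6018): to w=7 gives 7740 − 490×7 = 4310 → no gain ✓; to w=31 gives 10974 − 490×31 = -4216 → no gain ✓.
3 of the 6 constraints hold; not an equilibrium.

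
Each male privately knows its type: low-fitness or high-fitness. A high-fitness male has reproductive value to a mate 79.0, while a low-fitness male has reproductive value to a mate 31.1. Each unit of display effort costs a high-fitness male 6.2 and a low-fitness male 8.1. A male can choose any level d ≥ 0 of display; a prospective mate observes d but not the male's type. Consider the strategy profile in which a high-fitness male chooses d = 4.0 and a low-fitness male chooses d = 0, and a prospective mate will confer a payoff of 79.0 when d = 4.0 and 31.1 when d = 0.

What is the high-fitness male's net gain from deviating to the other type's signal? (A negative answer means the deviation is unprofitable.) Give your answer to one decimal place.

-23.1

Playing d = 4.0 the high-fitness male receives 79.0 − 6.2 × 4.0 = 54.2.
Deviating to d = 0 yields 31.1 instead.
Gain from deviating: 31.1 − 54.2 = -23.1.
The gain is negative, so the high-fitness type's incentive-compatibility constraint is satisfied.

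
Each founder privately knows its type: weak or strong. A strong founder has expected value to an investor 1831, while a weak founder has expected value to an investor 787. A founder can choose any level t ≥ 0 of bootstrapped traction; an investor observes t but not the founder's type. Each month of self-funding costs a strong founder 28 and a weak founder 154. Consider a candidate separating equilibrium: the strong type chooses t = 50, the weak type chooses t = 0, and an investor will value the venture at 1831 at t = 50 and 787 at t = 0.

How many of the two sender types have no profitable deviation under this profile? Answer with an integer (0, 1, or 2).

1

Strong type: signal → 1831 − 28 × 50 = 431; deviate to 0 → 787. IC fails (431 < 787).
Weak type: stay at 0 → 787; mimic → 1831 − 154 × 50 = -5869. IC holds (787 ≥ -5869).
1 of 2 constraints hold, so this profile is not an equilibrium.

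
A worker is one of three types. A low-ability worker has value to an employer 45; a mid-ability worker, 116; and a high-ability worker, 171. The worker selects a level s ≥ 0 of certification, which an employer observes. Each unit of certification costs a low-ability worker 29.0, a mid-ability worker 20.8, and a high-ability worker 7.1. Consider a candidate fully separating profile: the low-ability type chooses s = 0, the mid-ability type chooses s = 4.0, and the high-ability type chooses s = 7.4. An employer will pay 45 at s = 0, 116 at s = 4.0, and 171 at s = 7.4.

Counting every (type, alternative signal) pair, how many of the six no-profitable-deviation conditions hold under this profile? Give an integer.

Mid-ability (own payoff 116 − 20.8×4.0 = 32.8): to s=0 gives 45 → profitable ✗; to s=7.4 gives 171 − 20.8×7.4 = 17.08 → no gain ✓.
Low-ability (own payoff 45): to s=4.0 gives 116 − 29.0×4.0 = 0 → no gain ✓; to s=7.4 gives 171 − 29.0×7.4 = -43.6 → no gain ✓.
High-ability (own payoff 171 − 7.1×7.4 = 118.46): to s=0 gives 45 → no gain ✓; to s=4.0 gives 116 − 7.1×4.0 = 87.6 → no gain ✓.
5 of the 6 constraints hold; not an equilibrium.

5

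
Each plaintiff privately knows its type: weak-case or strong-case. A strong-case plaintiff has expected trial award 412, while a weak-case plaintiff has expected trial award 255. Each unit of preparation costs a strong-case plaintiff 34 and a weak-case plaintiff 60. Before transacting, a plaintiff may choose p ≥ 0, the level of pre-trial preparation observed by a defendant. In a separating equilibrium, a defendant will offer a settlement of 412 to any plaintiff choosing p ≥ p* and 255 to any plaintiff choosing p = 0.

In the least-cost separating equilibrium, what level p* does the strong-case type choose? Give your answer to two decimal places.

A weak-case plaintiff choosing p = 0 receives 255.
Imitating at p* instead would pay 412 at cost 60·p*, netting 412 − 60·p*.
Indifference: 255 = 412 − 60·p*, so p* = (412 − 255) / 60 ≈ 2.62.
At p* the weak-case type's incentive constraint just binds; the strong-case type strictly prefers p* since its per-unit cost is lower.

2.62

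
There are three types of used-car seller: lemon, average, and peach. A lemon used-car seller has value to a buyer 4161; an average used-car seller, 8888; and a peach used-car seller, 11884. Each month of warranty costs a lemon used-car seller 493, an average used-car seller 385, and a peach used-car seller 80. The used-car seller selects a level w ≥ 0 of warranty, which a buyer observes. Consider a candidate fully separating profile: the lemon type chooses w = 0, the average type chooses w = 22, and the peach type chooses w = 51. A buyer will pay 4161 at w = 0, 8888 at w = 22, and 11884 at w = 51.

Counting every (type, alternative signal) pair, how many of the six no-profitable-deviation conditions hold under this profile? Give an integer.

5

Lemon (own payoff 4161): to w=22 gives 8888 − 493×22 = -1958 → no gain ✓; to w=51 gives 11884 − 493×51 = -13259 → no gain ✓.
Average (own payoff 8888 − 385×22 = 418): to w=0 gives 4161 → profitable ✗; to w=51 gives 11884 − 385×51 = -7751 → no gain ✓.
Peach (own payoff 11884 − 80×51 = 7804): to w=0 gives 4161 → no gain ✓; to w=22 gives 8888 − 80×22 = 7128 → no gain ✓.
5 of the 6 constraints hold; not an equilibrium.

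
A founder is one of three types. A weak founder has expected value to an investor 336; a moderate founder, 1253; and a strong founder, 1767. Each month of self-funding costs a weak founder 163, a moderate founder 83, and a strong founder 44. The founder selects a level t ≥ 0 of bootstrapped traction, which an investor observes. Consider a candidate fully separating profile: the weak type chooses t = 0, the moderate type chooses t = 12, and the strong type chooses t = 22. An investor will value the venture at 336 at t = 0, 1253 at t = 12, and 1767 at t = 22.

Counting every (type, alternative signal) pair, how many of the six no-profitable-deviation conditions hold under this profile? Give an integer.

Moderate (own payoff 1253 − 83×12 = 257): to t=0 gives 336 → profitable ✗; to t=22 gives 1767 − 83×22 = -59 → no gain ✓.
Strong (own payoff 1767 − 44×22 = 799): to t=0 gives 336 → no gain ✓; to t=12 gives 1253 − 44×12 = 725 → no gain ✓.
Weak (own payoff 336): to t=12 gives 1253 − 163×12 = -703 → no gain ✓; to t=22 gives 1767 − 163×22 = -1819 → no gain ✓.
5 of the 6 constraints hold; not an equilibrium.

5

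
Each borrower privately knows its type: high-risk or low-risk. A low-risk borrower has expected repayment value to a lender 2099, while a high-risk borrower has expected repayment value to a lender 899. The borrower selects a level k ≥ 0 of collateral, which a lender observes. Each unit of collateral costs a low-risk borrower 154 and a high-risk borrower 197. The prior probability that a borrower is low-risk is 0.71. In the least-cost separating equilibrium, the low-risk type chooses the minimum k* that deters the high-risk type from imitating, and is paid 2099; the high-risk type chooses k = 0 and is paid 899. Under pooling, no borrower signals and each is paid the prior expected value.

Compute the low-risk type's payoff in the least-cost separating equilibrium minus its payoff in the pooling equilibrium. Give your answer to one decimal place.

Least-cost separating signal: k* solves 899 = 2099 − 197·k*, so k* = (2099 − 899)/197 ≈ 6.0914.
Low-risk type's separating payoff: 2099 − 154 × k* = 2099 − 154 × (2099 − 899)/197 = 2099 − 184800/197 ≈ 1160.929.
Pooling payoff: 0.71 × 2099 + 0.29 × 899 = 1751.
Difference: 1160.929 − 1751 = -590.071, i.e. -590.1 to one decimal place.
The low-risk type would prefer the pooling outcome.

-590.1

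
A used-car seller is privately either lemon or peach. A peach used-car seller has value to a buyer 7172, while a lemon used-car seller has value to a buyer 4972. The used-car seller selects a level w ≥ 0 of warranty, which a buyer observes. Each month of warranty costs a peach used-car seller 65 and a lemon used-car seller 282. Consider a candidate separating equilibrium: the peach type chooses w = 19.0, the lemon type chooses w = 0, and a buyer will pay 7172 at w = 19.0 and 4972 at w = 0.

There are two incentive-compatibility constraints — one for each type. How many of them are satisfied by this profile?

Lemon type: stay at 0 → 4972; mimic → 7172 − 282 × 19.0 = 1814. IC holds (4972 ≥ 1814).
Peach type: signal → 7172 − 65 × 19.0 = 5937; deviate to 0 → 4972. IC holds (5937 ≥ 4972).
2 of 2 constraints hold, so this is a separating equilibrium.

2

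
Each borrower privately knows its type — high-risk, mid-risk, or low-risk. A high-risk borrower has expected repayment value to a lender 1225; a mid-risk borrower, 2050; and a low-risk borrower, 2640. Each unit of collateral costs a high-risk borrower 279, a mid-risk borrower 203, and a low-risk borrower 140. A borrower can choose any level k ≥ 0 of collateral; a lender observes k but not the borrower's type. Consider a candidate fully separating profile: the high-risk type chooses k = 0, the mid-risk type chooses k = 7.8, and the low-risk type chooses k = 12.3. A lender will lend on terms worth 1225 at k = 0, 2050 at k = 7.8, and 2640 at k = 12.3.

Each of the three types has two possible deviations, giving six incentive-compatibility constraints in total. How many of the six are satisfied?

Low-risk (own payoff 2640 − 140×12.3 = 918): to k=0 gives 1225 → profitable ✗; to k=7.8 gives 2050 − 140×7.8 = 958 → profitable ✗.
High-risk (own payoff 1225): to k=7.8 gives 2050 − 279×7.8 = -126.2 → no gain ✓; to k=12.3 gives 2640 − 279×12.3 = -791.7 → no gain ✓.
Mid-risk (own payoff 2050 − 203×7.8 = 466.6): to k=0 gives 1225 → profitable ✗; to k=12.3 gives 2640 − 203×12.3 = 143.1 → no gain ✓.
3 of the 6 constraints hold; not an equilibrium.

3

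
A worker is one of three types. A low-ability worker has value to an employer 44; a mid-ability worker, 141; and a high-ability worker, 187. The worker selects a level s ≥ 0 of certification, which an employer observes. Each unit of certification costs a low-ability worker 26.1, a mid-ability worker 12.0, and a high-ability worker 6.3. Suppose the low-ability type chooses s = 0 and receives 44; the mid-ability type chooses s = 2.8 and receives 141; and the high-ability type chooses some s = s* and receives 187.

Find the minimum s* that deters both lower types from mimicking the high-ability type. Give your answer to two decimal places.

6.63

Low-ability type (on-path payoff 44) won't mimic when 44 ≥ 187 − 26.1·s*, i.e. s* ≥ 5.48.
Mid-ability type (on-path payoff 141 − 12.0×2.8 = 107.4) won't mimic when 107.4 ≥ 187 − 12.0·s*, i.e. s* ≥ 6.63.
Both must hold, so s* = max(5.48, 6.63) = 6.63. The mid-ability type's constraint binds.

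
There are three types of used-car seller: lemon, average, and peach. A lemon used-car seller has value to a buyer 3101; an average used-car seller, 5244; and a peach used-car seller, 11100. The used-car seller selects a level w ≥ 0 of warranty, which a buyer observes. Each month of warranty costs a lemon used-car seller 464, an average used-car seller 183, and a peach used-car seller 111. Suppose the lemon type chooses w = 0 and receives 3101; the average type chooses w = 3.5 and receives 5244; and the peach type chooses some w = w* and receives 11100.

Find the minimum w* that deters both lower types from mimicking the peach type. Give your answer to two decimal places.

Lemon type (on-path payoff 3101) won't mimic when 3101 ≥ 11100 − 464·w*, i.e. w* ≥ 17.24.
Average type (on-path payoff 5244 − 183×3.5 = 4603.5) won't mimic when 4603.5 ≥ 11100 − 183·w*, i.e. w* ≥ 35.50.
Both must hold, so w* = max(17.24, 35.50) = 35.50. The average type's constraint binds.

35.50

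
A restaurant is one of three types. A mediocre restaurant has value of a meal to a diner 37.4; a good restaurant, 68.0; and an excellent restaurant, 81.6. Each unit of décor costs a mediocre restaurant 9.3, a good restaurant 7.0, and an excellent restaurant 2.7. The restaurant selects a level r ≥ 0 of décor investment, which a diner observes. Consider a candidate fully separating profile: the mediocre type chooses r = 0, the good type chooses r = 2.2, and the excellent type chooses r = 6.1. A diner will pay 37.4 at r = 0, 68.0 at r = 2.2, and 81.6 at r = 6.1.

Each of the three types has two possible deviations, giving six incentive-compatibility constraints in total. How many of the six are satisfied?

Excellent (own payoff 81.6 − 2.7×6.1 = 65.13): to r=0 gives 37.4 → no gain ✓; to r=2.2 gives 68.0 − 2.7×2.2 = 62.06 → no gain ✓.
Good (own payoff 68.0 − 7.0×2.2 = 52.6): to r=0 gives 37.4 → no gain ✓; to r=6.1 gives 81.6 − 7.0×6.1 = 38.9 → no gain ✓.
Mediocre (own payoff 37.4): to r=2.2 gives 68.0 − 9.3×2.2 = 47.54 → profitable ✗; to r=6.1 gives 81.6 − 9.3×6.1 = 24.87 → no gain ✓.
5 of the 6 constraints hold; not an equilibrium.

5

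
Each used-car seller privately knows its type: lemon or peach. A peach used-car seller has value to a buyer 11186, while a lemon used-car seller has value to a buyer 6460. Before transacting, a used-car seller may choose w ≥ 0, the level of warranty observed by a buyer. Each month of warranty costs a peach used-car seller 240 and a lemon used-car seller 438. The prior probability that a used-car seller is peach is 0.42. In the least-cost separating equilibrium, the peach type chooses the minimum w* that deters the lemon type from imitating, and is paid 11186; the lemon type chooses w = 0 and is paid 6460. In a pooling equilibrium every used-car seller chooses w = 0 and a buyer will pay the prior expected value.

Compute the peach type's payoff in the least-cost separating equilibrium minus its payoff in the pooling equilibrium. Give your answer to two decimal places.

151.49

Least-cost separating signal: w* solves 6460 = 11186 − 438·w*, so w* = (11186 − 6460)/438 ≈ 10.7900.
Peach type's separating payoff: 11186 − 240 × w* = 11186 − 240 × (11186 − 6460)/438 = 11186 − 1134240/438 ≈ 8596.4110.
Pooling payoff: 0.42 × 11186 + 0.58 × 6460 = 8444.92.
Difference: 8596.4110 − 8444.92 = 151.491, i.e. 151.49 to two decimal places.
The peach type prefers to separate.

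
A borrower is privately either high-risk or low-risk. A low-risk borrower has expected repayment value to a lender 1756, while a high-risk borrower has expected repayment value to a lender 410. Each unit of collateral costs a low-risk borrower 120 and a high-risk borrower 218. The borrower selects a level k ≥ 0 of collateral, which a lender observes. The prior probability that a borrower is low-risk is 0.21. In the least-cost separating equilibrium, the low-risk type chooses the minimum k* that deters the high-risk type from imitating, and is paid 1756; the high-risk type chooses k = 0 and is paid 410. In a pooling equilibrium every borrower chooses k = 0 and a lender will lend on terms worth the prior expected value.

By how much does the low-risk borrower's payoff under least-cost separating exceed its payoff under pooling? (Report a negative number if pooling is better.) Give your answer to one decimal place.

Least-cost separating signal: k* solves 410 = 1756 − 218·k*, so k* = (1756 − 410)/218 ≈ 6.1743.
Low-risk type's separating payoff: 1756 − 120 × k* = 1756 − 120 × (1756 − 410)/218 = 1756 − 161520/218 ≈ 1015.083.
Pooling payoff: 0.21 × 1756 + 0.79 × 410 = 692.66.
Difference: 1015.083 − 692.66 = 322.423, i.e. 322.4 to one decimal place.
The low-risk type prefers to separate.

322.4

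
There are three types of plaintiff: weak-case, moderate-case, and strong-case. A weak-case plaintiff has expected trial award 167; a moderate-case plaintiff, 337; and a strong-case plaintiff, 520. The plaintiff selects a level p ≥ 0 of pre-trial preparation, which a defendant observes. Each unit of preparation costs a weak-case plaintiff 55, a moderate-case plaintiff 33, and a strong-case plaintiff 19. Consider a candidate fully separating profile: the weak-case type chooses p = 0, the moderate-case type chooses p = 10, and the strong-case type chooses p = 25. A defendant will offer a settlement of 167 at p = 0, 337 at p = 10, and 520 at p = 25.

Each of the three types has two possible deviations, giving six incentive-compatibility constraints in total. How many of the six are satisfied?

Weak-case (own payoff 167): to p=10 gives 337 − 55×10 = -213 → no gain ✓; to p=25 gives 520 − 55×25 = -855 → no gain ✓.
Strong-case (own payoff 520 − 19×25 = 45): to p=0 gives 167 → profitable ✗; to p=10 gives 337 − 19×10 = 147 → profitable ✗.
Moderate-case (own payoff 337 − 33×10 = 7): to p=0 gives 167 → profitable ✗; to p=25 gives 520 − 33×25 = -305 → no gain ✓.
3 of the 6 constraints hold; not an equilibrium.

3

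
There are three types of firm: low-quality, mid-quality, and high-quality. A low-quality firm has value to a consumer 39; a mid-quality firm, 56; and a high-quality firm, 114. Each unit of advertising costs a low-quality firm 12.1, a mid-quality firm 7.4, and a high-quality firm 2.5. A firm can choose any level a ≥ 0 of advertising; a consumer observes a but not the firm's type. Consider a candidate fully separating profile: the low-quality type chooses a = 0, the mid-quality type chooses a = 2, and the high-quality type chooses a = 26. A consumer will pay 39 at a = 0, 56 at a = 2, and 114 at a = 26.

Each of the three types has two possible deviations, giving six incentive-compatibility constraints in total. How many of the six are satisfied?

Low-quality (own payoff 39): to a=2 gives 56 − 12.1×2 = 31.8 → no gain ✓; to a=26 gives 114 − 12.1×26 = -200.6 → no gain ✓.
High-quality (own payoff 114 − 2.5×26 = 49): to a=0 gives 39 → no gain ✓; to a=2 gives 56 − 2.5×2 = 51 → profitable ✗.
Mid-quality (own payoff 56 − 7.4×2 = 41.2): to a=0 gives 39 → no gain ✓; to a=26 gives 114 − 7.4×26 = -78.4 → no gain ✓.
5 of the 6 constraints hold; not an equilibrium.

5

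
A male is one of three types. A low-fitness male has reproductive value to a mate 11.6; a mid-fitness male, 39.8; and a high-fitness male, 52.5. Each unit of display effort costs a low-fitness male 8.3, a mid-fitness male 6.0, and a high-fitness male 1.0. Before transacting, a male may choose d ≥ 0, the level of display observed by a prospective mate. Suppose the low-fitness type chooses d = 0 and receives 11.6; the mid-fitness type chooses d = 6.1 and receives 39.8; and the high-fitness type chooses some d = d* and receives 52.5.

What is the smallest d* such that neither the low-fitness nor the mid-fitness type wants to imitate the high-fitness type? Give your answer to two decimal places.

8.22

Low-fitness type (on-path payoff 11.6) won't mimic when 11.6 ≥ 52.5 − 8.3·d*, i.e. d* ≥ 4.93.
Mid-fitness type (on-path payoff 39.8 − 6.0×6.1 = 3.2) won't mimic when 3.2 ≥ 52.5 − 6.0·d*, i.e. d* ≥ 8.22.
Both must hold, so d* = max(4.93, 8.22) = 8.22. The mid-fitness type's constraint binds.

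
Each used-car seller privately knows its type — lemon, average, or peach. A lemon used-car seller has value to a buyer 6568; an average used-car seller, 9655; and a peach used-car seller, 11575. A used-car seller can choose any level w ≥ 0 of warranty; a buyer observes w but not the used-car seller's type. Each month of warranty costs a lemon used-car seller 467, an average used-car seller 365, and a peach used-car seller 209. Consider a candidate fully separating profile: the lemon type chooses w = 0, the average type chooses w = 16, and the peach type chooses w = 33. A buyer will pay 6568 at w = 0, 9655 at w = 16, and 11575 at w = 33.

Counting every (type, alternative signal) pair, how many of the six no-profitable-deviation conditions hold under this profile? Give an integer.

Peach (own payoff 11575 − 209×33 = 4678): to w=0 gives 6568 → profitable ✗; to w=16 gives 9655 − 209×16 = 6311 → profitable ✗.
Average (own payoff 9655 − 365×16 = 3815): to w=0 gives 6568 → profitable ✗; to w=33 gives 11575 − 365×33 = -470 → no gain ✓.
Lemon (own payoff 6568): to w=16 gives 9655 − 467×16 = 2183 → no gain ✓; to w=33 gives 11575 − 467×33 = -3836 → no gain ✓.
3 of the 6 constraints hold; not an equilibrium.

3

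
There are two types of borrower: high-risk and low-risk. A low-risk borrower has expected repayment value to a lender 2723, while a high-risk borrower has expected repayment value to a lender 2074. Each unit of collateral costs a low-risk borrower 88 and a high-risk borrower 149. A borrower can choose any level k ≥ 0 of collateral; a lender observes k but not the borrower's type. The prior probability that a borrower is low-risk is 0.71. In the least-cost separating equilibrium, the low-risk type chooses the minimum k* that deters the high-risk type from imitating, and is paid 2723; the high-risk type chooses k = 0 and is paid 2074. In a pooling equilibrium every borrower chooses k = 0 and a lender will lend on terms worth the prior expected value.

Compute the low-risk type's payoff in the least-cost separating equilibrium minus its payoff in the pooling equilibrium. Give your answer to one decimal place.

Least-cost separating signal: k* solves 2074 = 2723 − 149·k*, so k* = (2723 − 2074)/149 ≈ 4.3557.
Low-risk type's separating payoff: 2723 − 88 × k* = 2723 − 88 × (2723 − 2074)/149 = 2723 − 57112/149 ≈ 2339.698.
Pooling payoff: 0.71 × 2723 + 0.29 × 2074 = 2534.79.
Difference: 2339.698 − 2534.79 = -195.092, i.e. -195.1 to one decimal place.
The low-risk type would prefer the pooling outcome.

-195.1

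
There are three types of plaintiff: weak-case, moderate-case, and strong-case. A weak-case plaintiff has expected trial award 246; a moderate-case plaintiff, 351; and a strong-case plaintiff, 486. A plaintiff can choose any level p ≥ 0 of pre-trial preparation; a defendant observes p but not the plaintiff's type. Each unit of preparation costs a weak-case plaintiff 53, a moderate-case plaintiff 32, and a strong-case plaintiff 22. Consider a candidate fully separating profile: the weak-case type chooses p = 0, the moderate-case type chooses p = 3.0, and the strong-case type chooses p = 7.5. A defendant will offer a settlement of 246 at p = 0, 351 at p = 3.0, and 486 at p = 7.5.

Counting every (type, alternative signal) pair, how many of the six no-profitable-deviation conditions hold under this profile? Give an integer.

Moderate-case (own payoff 351 − 32×3.0 = 255): to p=0 gives 246 → no gain ✓; to p=7.5 gives 486 − 32×7.5 = 246 → no gain ✓.
Strong-case (own payoff 486 − 22×7.5 = 321): to p=0 gives 246 → no gain ✓; to p=3.0 gives 351 − 22×3.0 = 285 → no gain ✓.
Weak-case (own payoff 246): to p=3.0 gives 351 − 53×3.0 = 192 → no gain ✓; to p=7.5 gives 486 − 53×7.5 = 88.5 → no gain ✓.
6 of the 6 constraints hold; this profile is a separating equilibrium.

6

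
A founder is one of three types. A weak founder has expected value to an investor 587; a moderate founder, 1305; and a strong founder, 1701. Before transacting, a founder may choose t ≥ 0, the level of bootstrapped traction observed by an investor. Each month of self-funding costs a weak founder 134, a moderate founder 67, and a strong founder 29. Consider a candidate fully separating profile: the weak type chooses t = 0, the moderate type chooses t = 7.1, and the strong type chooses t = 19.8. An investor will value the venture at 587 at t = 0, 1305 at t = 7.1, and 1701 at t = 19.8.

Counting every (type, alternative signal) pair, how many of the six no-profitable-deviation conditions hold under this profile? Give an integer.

Strong (own payoff 1701 − 29×19.8 = 1126.8): to t=0 gives 587 → no gain ✓; to t=7.1 gives 1305 − 29×7.1 = 1099.1 → no gain ✓.
Weak (own payoff 587): to t=7.1 gives 1305 − 134×7.1 = 353.6 → no gain ✓; to t=19.8 gives 1701 − 134×19.8 = -952.2 → no gain ✓.
Moderate (own payoff 1305 − 67×7.1 = 829.3): to t=0 gives 587 → no gain ✓; to t=19.8 gives 1701 − 67×19.8 = 374.4 → no gain ✓.
6 of the 6 constraints hold; this profile is a separating equilibrium.

6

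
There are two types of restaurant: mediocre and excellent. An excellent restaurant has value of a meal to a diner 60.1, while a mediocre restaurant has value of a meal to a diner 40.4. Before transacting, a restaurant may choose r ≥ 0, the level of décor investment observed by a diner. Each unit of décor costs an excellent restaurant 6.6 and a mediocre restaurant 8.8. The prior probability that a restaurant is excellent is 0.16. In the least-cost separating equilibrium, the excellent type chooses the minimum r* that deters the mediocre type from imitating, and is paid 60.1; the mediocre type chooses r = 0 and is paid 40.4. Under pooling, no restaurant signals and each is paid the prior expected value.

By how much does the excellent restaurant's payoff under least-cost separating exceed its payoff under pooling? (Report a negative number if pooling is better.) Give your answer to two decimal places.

Least-cost separating signal: r* solves 40.4 = 60.1 − 8.8·r*, so r* = (60.1 − 40.4)/8.8 ≈ 2.2386.
Excellent type's separating payoff: 60.1 − 6.6 × r* = 60.1 − 6.6 × (60.1 − 40.4)/8.8 = 60.1 − 130.02/8.8 = 45.325.
Pooling payoff: 0.16 × 60.1 + 0.84 × 40.4 = 43.552.
Difference: 45.325 − 43.552 = 1.773, i.e. 1.77 to two decimal places.
The excellent type prefers to separate.

1.77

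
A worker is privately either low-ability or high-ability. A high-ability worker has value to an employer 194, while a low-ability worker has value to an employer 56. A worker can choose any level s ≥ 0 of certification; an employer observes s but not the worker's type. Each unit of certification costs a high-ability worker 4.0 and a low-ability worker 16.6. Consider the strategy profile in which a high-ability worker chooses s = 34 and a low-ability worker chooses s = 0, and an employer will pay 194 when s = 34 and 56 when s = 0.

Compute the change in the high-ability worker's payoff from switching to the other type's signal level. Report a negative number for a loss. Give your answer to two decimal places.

Playing s = 34 the high-ability worker receives 194 − 4.0 × 34 = 58.
Deviating to s = 0 yields 56 instead.
Gain from deviating: 56 − 58 = -2.00.
The gain is negative, so the high-ability type's incentive-compatibility constraint is satisfied.

-2.00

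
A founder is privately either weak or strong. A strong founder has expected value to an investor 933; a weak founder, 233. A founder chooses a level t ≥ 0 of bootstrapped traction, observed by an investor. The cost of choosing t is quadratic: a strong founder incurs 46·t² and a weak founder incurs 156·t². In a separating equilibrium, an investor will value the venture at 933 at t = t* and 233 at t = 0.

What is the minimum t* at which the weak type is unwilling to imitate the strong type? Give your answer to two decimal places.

The weak type at t = 0 receives 233; imitating at t* yields 933 − 156·t*².
Indifference: 233 = 933 − 156·t*², so t*² = (933 − 233) / 156 ≈ 4.4872.
t* = √4.4872 ≈ 2.12.

2.12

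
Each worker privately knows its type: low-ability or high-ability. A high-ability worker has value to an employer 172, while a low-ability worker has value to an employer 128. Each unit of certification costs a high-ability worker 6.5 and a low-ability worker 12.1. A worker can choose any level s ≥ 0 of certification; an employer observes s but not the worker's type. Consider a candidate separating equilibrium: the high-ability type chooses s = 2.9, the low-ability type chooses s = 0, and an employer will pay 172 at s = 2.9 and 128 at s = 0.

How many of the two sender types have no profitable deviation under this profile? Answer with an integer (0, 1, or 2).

Low-ability type: stay at 0 → 128; mimic → 172 − 12.1 × 2.9 = 136.91. IC fails (128 < 136.91).
High-ability type: signal → 172 − 6.5 × 2.9 = 153.15; deviate to 0 → 128. IC holds (153.15 ≥ 128).
1 of 2 constraints hold, so this profile is not an equilibrium.

1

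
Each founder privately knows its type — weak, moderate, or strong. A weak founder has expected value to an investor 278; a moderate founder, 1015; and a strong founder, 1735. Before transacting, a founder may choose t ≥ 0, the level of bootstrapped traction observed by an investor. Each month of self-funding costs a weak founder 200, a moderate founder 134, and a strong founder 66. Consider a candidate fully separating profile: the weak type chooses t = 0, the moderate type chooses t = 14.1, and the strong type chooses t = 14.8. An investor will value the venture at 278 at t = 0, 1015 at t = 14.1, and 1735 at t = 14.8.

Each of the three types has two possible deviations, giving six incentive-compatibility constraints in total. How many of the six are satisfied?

Moderate (own payoff 1015 − 134×14.1 = -874.4): to t=0 gives 278 → profitable ✗; to t=14.8 gives 1735 − 134×14.8 = -248.2 → profitable ✗.
Weak (own payoff 278): to t=14.1 gives 1015 − 200×14.1 = -1805 → no gain ✓; to t=14.8 gives 1735 − 200×14.8 = -1225 → no gain ✓.
Strong (own payoff 1735 − 66×14.8 = 758.2): to t=0 gives 278 → no gain ✓; to t=14.1 gives 1015 − 66×14.1 = 84.4 → no gain ✓.
4 of the 6 constraints hold; not an equilibrium.

4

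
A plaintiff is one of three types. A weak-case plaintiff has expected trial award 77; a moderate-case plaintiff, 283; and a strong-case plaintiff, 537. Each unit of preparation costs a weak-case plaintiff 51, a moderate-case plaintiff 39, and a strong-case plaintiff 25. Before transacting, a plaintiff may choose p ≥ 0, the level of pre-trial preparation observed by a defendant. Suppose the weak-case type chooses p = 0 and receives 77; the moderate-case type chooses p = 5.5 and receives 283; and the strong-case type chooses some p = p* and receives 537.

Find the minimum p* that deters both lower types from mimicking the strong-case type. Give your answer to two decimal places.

12.01

Moderate-case type (on-path payoff 283 − 39×5.5 = 68.5) won't mimic when 68.5 ≥ 537 − 39·p*, i.e. p* ≥ 12.01.
Weak-case type (on-path payoff 77) won't mimic when 77 ≥ 537 − 51·p*, i.e. p* ≥ 9.02.
Both must hold, so p* = max(9.02, 12.01) = 12.01. The moderate-case type's constraint binds.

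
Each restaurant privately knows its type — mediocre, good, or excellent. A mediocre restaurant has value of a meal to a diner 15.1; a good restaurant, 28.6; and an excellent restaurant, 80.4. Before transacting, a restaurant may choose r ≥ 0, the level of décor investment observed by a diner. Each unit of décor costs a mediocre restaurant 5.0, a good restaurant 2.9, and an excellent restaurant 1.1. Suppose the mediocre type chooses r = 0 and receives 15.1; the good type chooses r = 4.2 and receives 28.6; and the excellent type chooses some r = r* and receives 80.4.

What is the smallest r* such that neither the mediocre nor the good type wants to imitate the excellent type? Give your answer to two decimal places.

22.06

Mediocre type (on-path payoff 15.1) won't mimic when 15.1 ≥ 80.4 − 5.0·r*, i.e. r* ≥ 13.06.
Good type (on-path payoff 28.6 − 2.9×4.2 = 16.42) won't mimic when 16.42 ≥ 80.4 − 2.9·r*, i.e. r* ≥ 22.06.
Both must hold, so r* = max(13.06, 22.06) = 22.06. The good type's constraint binds.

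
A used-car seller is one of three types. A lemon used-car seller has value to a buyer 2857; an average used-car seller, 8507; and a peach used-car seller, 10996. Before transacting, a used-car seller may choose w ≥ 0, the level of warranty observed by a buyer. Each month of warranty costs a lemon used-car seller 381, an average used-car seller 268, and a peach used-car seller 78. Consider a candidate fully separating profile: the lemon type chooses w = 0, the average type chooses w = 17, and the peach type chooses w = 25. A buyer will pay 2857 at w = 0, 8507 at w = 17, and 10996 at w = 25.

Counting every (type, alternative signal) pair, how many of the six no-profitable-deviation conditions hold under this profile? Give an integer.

5

Lemon (own payoff 2857): to w=17 gives 8507 − 381×17 = 2030 → no gain ✓; to w=25 gives 10996 − 381×25 = 1471 → no gain ✓.
Average (own payoff 8507 − 268×17 = 3951): to w=0 gives 2857 → no gain ✓; to w=25 gives 10996 − 268×25 = 4296 → profitable ✗.
Peach (own payoff 10996 − 78×25 = 9046): to w=0 gives 2857 → no gain ✓; to w=17 gives 8507 − 78×17 = 7181 → no gain ✓.
5 of the 6 constraints hold; not an equilibrium.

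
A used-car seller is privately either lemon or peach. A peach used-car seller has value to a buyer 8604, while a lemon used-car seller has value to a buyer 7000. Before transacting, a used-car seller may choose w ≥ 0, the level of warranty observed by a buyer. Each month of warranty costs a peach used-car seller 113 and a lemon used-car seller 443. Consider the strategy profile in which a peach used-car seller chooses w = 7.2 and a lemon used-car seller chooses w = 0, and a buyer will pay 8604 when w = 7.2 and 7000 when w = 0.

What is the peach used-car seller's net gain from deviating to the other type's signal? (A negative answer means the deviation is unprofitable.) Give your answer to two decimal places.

Playing w = 7.2 the peach used-car seller receives 8604 − 113 × 7.2 = 7790.4.
Deviating to w = 0 yields 7000 instead.
Gain from deviating: 7000 − 7790.4 = -790.40.
The gain is negative, so the peach type's incentive-compatibility constraint is satisfied.

-790.40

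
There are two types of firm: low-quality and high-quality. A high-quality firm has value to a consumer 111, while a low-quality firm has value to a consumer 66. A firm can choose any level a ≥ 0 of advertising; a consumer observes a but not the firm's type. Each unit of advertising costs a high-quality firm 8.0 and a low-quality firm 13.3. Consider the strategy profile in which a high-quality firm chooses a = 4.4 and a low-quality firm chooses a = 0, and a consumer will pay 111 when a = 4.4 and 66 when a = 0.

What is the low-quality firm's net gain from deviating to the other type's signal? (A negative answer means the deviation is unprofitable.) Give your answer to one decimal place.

-13.5

Playing a = 0 the low-quality firm receives 66.
Deviating to a = 4.4 brings payment 111 at cost 13.3 × 4.4 = 58.52, netting 52.48.
Gain from deviating: 52.48 − 66 = -13.52, i.e. -13.5 to one decimal place.
The gain is negative, so the low-quality type's incentive-compatibility constraint is satisfied.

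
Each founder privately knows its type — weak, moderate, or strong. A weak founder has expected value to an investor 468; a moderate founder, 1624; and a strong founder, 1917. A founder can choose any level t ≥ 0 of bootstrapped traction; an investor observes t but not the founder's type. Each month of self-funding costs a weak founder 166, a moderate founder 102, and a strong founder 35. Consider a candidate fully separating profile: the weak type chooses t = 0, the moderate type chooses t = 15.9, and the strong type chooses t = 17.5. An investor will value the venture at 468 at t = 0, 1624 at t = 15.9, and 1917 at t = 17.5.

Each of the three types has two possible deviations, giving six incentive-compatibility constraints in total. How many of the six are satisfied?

4

Moderate (own payoff 1624 − 102×15.9 = 2.2): to t=0 gives 468 → profitable ✗; to t=17.5 gives 1917 − 102×17.5 = 132 → profitable ✗.
Strong (own payoff 1917 − 35×17.5 = 1304.5): to t=0 gives 468 → no gain ✓; to t=15.9 gives 1624 − 35×15.9 = 1067.5 → no gain ✓.
Weak (own payoff 468): to t=15.9 gives 1624 − 166×15.9 = -1015.4 → no gain ✓; to t=17.5 gives 1917 − 166×17.5 = -988 → no gain ✓.
4 of the 6 constraints hold; not an equilibrium.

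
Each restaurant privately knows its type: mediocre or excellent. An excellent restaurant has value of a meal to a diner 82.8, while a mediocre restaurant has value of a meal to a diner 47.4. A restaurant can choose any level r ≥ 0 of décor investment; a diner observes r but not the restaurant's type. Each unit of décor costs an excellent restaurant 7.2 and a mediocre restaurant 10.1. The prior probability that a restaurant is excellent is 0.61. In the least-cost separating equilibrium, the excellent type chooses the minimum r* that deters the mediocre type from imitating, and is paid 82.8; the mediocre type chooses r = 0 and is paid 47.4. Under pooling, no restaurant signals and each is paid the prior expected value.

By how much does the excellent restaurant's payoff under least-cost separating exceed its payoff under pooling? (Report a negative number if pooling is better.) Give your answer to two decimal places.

Least-cost separating signal: r* solves 47.4 = 82.8 − 10.1·r*, so r* = (82.8 − 47.4)/10.1 ≈ 3.5050.
Excellent type's separating payoff: 82.8 − 7.2 × r* = 82.8 − 7.2 × (82.8 − 47.4)/10.1 = 82.8 − 254.88/10.1 ≈ 57.5644.
Pooling payoff: 0.61 × 82.8 + 0.39 × 47.4 = 68.994.
Difference: 57.5644 − 68.994 = -11.4296, i.e. -11.43 to two decimal places.
The excellent type would prefer the pooling outcome.

-11.43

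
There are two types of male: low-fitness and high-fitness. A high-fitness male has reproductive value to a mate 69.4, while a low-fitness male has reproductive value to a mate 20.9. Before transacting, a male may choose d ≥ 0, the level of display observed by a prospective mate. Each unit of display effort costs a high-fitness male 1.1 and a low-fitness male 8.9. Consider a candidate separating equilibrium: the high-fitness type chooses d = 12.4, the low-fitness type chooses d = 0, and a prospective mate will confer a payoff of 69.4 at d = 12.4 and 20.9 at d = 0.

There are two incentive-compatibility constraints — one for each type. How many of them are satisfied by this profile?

2

Low-fitness type: stay at 0 → 20.9; mimic → 69.4 − 8.9 × 12.4 = -40.96. IC holds (20.9 ≥ -40.96).
High-fitness type: signal → 69.4 − 1.1 × 12.4 = 55.76; deviate to 0 → 20.9. IC holds (55.76 ≥ 20.9).
2 of 2 constraints hold, so this is a separating equilibrium.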